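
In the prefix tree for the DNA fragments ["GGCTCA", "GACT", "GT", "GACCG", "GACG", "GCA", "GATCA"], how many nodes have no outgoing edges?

7

Leaves are exactly the stored words that no other stored word extends.
Those words: "GACCG", "GACG", "GACT", "GATCA", "GCA", "GGCTCA", "GT"
Leaf count: 7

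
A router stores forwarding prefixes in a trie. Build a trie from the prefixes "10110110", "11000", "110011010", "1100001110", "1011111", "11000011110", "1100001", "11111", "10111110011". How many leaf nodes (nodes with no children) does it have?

Leaves are exactly the stored words that no other stored word extends.
Those words: "10110110", "10111110011", "1100001110", "11000011110", "110011010", "11111"
Leaf count: 6

6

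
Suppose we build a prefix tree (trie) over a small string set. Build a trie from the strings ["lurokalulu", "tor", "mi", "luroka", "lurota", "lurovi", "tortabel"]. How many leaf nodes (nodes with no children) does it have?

Leaves are exactly the stored words that no other stored word extends.
Those words: "lurokalulu", "lurota", "lurovi", "mi", "tortabel"
Leaf count: 5

5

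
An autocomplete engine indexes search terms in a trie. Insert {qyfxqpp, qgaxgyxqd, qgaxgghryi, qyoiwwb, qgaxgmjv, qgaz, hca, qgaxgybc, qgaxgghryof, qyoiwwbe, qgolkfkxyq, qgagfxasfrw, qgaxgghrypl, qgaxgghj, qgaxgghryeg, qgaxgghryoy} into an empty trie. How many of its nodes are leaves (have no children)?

15

A leaf is a node with no children — equivalently, the end of a word that is not a proper prefix of any other stored word.
Those words: "hca", "qgagfxasfrw", "qgaxgghj", "qgaxgghryeg", "qgaxgghryi", "qgaxgghryof", "qgaxgghryoy", "qgaxgghrypl", "qgaxgmjv", "qgaxgybc", "qgaxgyxqd", "qgaz", "qgolkfkxyq", "qyfxqpp", "qyoiwwbe"
Leaf count: 15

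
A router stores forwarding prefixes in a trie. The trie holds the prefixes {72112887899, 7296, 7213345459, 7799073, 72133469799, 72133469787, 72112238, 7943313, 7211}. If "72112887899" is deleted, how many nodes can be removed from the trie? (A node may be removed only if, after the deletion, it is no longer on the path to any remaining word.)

6

A node on "72112887899"'s path can go only if nothing else ends at it or branches off below it.
The suffix "887899" (6 nodes) is used only by "72112887899"; the node for "72112" still has the child "2", so pruning stops there.
Nodes removed: 6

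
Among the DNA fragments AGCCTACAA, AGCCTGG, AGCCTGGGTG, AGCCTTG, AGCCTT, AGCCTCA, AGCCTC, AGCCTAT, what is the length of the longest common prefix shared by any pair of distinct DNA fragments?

7

Equivalently: take the maximum, over all pairs, of their longest common prefix length.
e.g. "AGCCTGG" and "AGCCTGGGTG" share the prefix "AGCCTGG" of length 7; no pair shares a longer one.
Longest shared-prefix length: 7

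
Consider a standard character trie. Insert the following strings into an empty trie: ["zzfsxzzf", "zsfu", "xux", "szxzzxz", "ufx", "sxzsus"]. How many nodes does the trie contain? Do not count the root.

29

Count nodes per top-level branch (shared prefixes stored once):
  's'-branch (sxzsus, szxzzxz): 12 nodes
  'u'-branch (ufx): 3 nodes
  'x'-branch (xux): 3 nodes
  'z'-branch (zsfu, zzfsxzzf): 11 nodes
Sum: 29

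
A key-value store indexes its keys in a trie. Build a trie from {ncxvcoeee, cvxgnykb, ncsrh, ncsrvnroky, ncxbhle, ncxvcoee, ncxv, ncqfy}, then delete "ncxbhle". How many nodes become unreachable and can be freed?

4

A node on "ncxbhle"'s path can go only if nothing else ends at it or branches off below it.
The suffix "bhle" (4 nodes) is used only by "ncxbhle"; the node for "ncx" still has the child "v", so pruning stops there.
Nodes removed: 4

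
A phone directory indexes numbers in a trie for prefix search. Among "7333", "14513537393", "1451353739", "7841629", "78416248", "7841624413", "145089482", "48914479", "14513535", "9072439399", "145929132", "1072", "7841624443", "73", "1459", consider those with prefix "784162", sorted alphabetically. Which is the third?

Words with prefix "784162", in lexicographic order: "7841624413", "7841624443", "78416248", "7841629"
Position 3: 78416248

78416248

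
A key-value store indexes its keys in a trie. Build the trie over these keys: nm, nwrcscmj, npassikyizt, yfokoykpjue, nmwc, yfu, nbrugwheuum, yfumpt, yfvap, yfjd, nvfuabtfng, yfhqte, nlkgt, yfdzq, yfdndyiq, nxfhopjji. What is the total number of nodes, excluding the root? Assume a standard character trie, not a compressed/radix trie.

For each word, the new-node count is its length minus the longest prefix already in the trie:
  "nm" → 2 new (n, m)
  "nwrcscmj" → prefix "n" already present; 7 new (w, r, c, s, c, m, j)
  "npassikyizt" → prefix "n" already present; 10 new (p, a, s, s, i, k, y, i, z, t)
  "yfokoykpjue" → 11 new (y, f, o, k, o, y, k, p, j, u, e)
  "nmwc" → prefix "nm" already present; 2 new (w, c)
  "yfu" → prefix "yf" already present; 1 new (u)
  "nbrugwheuum" → prefix "n" already present; 10 new (b, r, u, g, w, h, e, u, u, m)
  "yfumpt" → prefix "yfu" already present; 3 new (m, p, t)
  "yfvap" → prefix "yf" already present; 3 new (v, a, p)
  "yfjd" → prefix "yf" already present; 2 new (j, d)
  "nvfuabtfng" → prefix "n" already present; 9 new (v, f, u, a, b, t, f, n, g)
  "yfhqte" → prefix "yf" already present; 4 new (h, q, t, e)
  "nlkgt" → prefix "n" already present; 4 new (l, k, g, t)
  "yfdzq" → prefix "yf" already present; 3 new (d, z, q)
  "yfdndyiq" → prefix "yfd" already present; 5 new (n, d, y, i, q)
  "nxfhopjji" → prefix "n" already present; 8 new (x, f, h, o, p, j, j, i)
Total nodes = 2 + 7 + 10 + 11 + 2 + 1 + 10 + 3 + 3 + 2 + 9 + 4 + 4 + 3 + 5 + 8 = 84

84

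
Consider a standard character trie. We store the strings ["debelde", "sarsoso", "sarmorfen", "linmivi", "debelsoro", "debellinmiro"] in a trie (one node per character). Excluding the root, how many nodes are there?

Trie structure (* marks end of a word):
(root)
├─ d
│  └─ e
│     └─ b
│        └─ e
│           └─ l
│              ├─ d
│              │  └─ e *
│              ├─ l
│              │  └─ i
│              │     └─ n
│              │        └─ m
│              │           └─ i
│              │              └─ r
│              │                 └─ o *
│              └─ s
│                 └─ o
│                    └─ r
│                       └─ o *
├─ l
│  └─ i
│     └─ n
│        └─ m
│           └─ i
│              └─ v
│                 └─ i *
└─ s
   └─ a
      └─ r
         ├─ m
         │  └─ o
         │     └─ r
         │        └─ f
         │           └─ e
         │              └─ n *
         └─ s
            └─ o
               └─ s
                  └─ o *
Counting every labelled node above: 38.

38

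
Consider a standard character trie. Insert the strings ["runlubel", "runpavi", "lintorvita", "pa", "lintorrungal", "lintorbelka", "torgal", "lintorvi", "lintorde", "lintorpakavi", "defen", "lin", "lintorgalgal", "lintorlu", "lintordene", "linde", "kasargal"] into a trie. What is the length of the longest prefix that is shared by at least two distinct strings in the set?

Look for the deepest trie node that still has at least two words in its subtree.
"lintorde" and "lintordene" agree on "lintorde" (8 characters) before diverging; nothing deeper is shared.
Longest shared-prefix length: 8

8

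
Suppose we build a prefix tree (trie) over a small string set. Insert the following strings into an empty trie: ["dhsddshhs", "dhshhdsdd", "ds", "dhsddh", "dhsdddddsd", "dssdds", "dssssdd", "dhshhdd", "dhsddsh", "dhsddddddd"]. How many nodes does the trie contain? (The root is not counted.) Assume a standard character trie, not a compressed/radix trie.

Insert word by word; a character creates a node only if that edge doesn't already exist:
  "dhsddshhs" → 9 new (d, h, s, d, d, s, h, h, s)
  "dhshhdsdd" → prefix "dhs" already present; 6 new (h, h, d, s, d, d)
  "ds" → prefix "d" already present; 1 new (s)
  "dhsddh" → prefix "dhsdd" already present; 1 new (h)
  "dhsdddddsd" → prefix "dhsdd" already present; 5 new (d, d, d, s, d)
  "dssdds" → prefix "ds" already present; 4 new (s, d, d, s)
  "dssssdd" → prefix "dss" already present; 4 new (s, s, d, d)
  "dhshhdd" → prefix "dhshhd" already present; 1 new (d)
  "dhsddsh" → prefix "dhsddsh" already present; 0 new (none)
  "dhsddddddd" → prefix "dhsddddd" already present; 2 new (d, d)
Total nodes = 9 + 6 + 1 + 1 + 5 + 4 + 4 + 1 + 0 + 2 = 33

33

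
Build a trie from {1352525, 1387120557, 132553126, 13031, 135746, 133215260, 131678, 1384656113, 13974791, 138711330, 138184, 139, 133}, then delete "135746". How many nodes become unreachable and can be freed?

3

After clearing the end-marker at "135746", prune upward until reaching a node still needed by another word.
The suffix "746" (3 nodes) is used only by "135746"; the node for "135" still has the child "2", so pruning stops there.
Nodes removed: 3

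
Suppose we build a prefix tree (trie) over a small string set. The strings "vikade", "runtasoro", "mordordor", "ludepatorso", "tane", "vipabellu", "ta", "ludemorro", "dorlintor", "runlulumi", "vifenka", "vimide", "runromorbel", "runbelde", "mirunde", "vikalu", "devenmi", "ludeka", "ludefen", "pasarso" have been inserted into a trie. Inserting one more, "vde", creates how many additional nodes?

2

"v" is already a path in the trie; the remaining "de" must be added.
New nodes needed: |"vde"| − 1 = 3 − 1 = 2.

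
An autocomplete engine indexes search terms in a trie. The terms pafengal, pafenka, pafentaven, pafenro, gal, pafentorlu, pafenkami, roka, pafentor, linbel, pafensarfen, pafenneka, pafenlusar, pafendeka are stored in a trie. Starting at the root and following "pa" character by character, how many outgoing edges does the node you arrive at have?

1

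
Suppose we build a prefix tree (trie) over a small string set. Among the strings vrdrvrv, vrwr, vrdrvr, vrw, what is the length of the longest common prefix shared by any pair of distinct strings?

Equivalently: take the maximum, over all pairs, of their longest common prefix length.
"vrdrvr" and "vrdrvrv" agree on "vrdrvr" (6 characters) before diverging; nothing deeper is shared.
Longest shared-prefix length: 6

6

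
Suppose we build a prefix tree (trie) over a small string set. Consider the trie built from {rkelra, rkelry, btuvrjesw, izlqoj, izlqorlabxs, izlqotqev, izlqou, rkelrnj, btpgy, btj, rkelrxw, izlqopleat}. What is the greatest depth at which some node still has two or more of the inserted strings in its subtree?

5

Equivalently: take the maximum, over all pairs, of their longest common prefix length.
e.g. "izlqoj" and "izlqopleat" share the prefix "izlqo" of length 5; no pair shares a longer one.
Longest shared-prefix length: 5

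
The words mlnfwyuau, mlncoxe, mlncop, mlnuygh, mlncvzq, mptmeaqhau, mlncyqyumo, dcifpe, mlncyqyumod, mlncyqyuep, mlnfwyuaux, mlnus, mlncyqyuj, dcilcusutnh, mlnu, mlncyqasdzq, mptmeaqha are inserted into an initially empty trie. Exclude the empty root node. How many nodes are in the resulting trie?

61

Count nodes per top-level branch (shared prefixes stored once):
  'd'-branch (dcifpe, dcilcusutnh): 14 nodes
  'm'-branch (mlncop, mlncoxe, mlncvzq, mlncyqasdzq, mlncyqyuep, mlncyqyuj, mlncyqyumo, mlncyqyumod, mlnfwyuau, mlnfwyuaux, mlnu, mlnus, mlnuygh, mptmeaqha, mptmeaqhau): 47 nodes
Sum: 61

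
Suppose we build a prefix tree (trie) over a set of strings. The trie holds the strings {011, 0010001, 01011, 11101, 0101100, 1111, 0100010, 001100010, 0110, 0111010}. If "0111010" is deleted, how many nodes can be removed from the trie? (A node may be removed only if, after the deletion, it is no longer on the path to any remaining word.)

After clearing the end-marker at "0111010", prune upward until reaching a node still needed by another word.
The suffix "1010" (4 nodes) is used only by "0111010"; the node for "011" still has the child "0", so pruning stops there.
Nodes removed: 4

4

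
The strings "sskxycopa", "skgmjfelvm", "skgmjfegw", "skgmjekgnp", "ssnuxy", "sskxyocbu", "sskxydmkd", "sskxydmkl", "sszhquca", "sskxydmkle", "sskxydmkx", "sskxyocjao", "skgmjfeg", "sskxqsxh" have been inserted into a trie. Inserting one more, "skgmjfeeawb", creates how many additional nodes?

4

"skgmjfe" is already a path in the trie; the remaining "eawb" must be added.
New nodes needed: |"skgmjfeeawb"| − 7 = 11 − 7 = 4.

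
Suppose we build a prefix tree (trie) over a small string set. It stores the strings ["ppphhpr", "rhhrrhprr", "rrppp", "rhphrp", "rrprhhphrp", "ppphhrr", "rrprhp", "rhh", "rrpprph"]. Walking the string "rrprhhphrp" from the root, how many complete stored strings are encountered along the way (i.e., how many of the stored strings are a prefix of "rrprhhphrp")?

Walk "rrprhhphrp" from the root; an end-of-word marker is hit whenever a stored word is a prefix of "rrprhhphrp".
Prefixes of the query that are stored words: "rrprhhphrp"
Count: 1

1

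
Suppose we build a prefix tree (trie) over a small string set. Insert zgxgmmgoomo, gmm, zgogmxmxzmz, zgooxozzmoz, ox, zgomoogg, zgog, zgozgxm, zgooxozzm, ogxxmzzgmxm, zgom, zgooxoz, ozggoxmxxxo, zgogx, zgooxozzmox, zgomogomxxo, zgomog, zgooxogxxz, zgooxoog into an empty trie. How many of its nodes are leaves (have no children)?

14

Leaves are exactly the stored words that no other stored word extends.
Those words: "gmm", "ogxxmzzgmxm", "ox", "ozggoxmxxxo", "zgogmxmxzmz", "zgogx", "zgomogomxxo", "zgomoogg", "zgooxogxxz", "zgooxoog", "zgooxozzmox", "zgooxozzmoz", "zgozgxm", "zgxgmmgoomo"
Leaf count: 14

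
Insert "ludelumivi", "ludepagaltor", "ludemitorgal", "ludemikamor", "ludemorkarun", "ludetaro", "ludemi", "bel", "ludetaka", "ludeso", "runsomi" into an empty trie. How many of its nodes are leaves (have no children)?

Leaves are exactly the stored words that no other stored word extends.
Those words: "bel", "ludelumivi", "ludemikamor", "ludemitorgal", "ludemorkarun", "ludepagaltor", "ludeso", "ludetaka", "ludetaro", "runsomi"
Leaf count: 10

10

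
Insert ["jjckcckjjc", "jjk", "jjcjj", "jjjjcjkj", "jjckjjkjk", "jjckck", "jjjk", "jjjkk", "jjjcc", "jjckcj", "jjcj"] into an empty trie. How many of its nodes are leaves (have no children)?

A leaf is a node with no children — equivalently, the end of a word that is not a proper prefix of any other stored word.
Those words: "jjcjj", "jjckcckjjc", "jjckcj", "jjckck", "jjckjjkjk", "jjjcc", "jjjjcjkj", "jjjkk", "jjk"
Leaf count: 9

9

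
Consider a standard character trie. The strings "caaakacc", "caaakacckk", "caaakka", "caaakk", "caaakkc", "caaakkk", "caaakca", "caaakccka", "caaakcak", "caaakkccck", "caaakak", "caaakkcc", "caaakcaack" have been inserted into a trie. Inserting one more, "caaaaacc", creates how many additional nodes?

4

The longest prefix of "caaaaacc" already in the trie is "caaa" (length 4).
So 8 − 4 = 4 new nodes.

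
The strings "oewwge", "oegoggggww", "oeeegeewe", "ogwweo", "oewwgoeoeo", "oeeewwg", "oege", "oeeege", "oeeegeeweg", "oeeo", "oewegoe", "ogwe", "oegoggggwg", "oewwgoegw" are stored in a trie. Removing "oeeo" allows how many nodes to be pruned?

1

Walk "oeeo" from the leaf back toward the root, removing each node that no remaining word uses.
The suffix "o" (1 node) is used only by "oeeo"; the node for "oee" still has the child "e", so pruning stops there.
Nodes removed: 1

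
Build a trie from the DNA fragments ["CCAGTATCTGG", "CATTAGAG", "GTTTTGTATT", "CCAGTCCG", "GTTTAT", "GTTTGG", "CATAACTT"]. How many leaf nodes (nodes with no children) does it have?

A leaf is a node with no children — equivalently, the end of a word that is not a proper prefix of any other stored word.
Those words: "CATAACTT", "CATTAGAG", "CCAGTATCTGG", "CCAGTCCG", "GTTTAT", "GTTTGG", "GTTTTGTATT"
Leaf count: 7

7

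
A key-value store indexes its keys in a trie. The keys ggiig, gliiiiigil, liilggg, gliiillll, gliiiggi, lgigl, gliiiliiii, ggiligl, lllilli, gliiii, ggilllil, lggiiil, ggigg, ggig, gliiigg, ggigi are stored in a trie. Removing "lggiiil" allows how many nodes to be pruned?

5

A node on "lggiiil"'s path can go only if nothing else ends at it or branches off below it.
The suffix "giiil" (5 nodes) is used only by "lggiiil"; the node for "lg" still has the child "i", so pruning stops there.
Nodes removed: 5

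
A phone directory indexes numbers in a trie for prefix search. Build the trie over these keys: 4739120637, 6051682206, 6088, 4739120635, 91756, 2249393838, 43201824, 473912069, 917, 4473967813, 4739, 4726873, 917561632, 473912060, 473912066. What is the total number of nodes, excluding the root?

Insert word by word; a character creates a node only if that edge doesn't already exist:
  "4739120637" → 10 new (4, 7, 3, 9, 1, 2, 0, 6, 3, 7)
  "6051682206" → 10 new (6, 0, 5, 1, 6, 8, 2, 2, 0, 6)
  "6088" → prefix "60" already present; 2 new (8, 8)
  "4739120635" → prefix "473912063" already present; 1 new (5)
  "91756" → 5 new (9, 1, 7, 5, 6)
  "2249393838" → 10 new (2, 2, 4, 9, 3, 9, 3, 8, 3, 8)
  "43201824" → prefix "4" already present; 7 new (3, 2, 0, 1, 8, 2, 4)
  "473912069" → prefix "47391206" already present; 1 new (9)
  "917" → prefix "917" already present; 0 new (none)
  "4473967813" → prefix "4" already present; 9 new (4, 7, 3, 9, 6, 7, 8, 1, 3)
  "4739" → prefix "4739" already present; 0 new (none)
  "4726873" → prefix "47" already present; 5 new (2, 6, 8, 7, 3)
  "917561632" → prefix "91756" already present; 4 new (1, 6, 3, 2)
  "473912060" → prefix "47391206" already present; 1 new (0)
  "473912066" → prefix "47391206" already present; 1 new (6)
Total nodes = 10 + 10 + 2 + 1 + 5 + 10 + 7 + 1 + 0 + 9 + 0 + 5 + 4 + 1 + 1 = 66

66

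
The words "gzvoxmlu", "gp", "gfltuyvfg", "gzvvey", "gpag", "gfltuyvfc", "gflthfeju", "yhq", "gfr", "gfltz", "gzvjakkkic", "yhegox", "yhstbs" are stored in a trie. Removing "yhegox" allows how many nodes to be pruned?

After clearing the end-marker at "yhegox", prune upward until reaching a node still needed by another word.
The suffix "egox" (4 nodes) is used only by "yhegox"; the node for "yh" still has the child "q", so pruning stops there.
Nodes removed: 4

4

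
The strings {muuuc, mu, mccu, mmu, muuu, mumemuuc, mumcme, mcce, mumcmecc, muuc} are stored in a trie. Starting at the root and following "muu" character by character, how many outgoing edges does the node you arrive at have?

Follow the path "muu" to its node, then look at its outgoing edges.
Distinct next characters after "muu": c, u.
That node has 2 child edges.

2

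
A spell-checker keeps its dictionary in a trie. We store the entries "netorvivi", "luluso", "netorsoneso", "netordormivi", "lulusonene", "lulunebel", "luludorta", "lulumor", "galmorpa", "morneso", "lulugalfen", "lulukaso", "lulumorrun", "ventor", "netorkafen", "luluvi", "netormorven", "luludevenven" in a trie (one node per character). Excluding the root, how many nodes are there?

Insert word by word; a character creates a node only if that edge doesn't already exist:
  "netorvivi" → 9 new (n, e, t, o, r, v, i, v, i)
  "luluso" → 6 new (l, u, l, u, s, o)
  "netorsoneso" → prefix "netor" already present; 6 new (s, o, n, e, s, o)
  "netordormivi" → prefix "netor" already present; 7 new (d, o, r, m, i, v, i)
  "lulusonene" → prefix "luluso" already present; 4 new (n, e, n, e)
  "lulunebel" → prefix "lulu" already present; 5 new (n, e, b, e, l)
  "luludorta" → prefix "lulu" already present; 5 new (d, o, r, t, a)
  "lulumor" → prefix "lulu" already present; 3 new (m, o, r)
  "galmorpa" → 8 new (g, a, l, m, o, r, p, a)
  "morneso" → 7 new (m, o, r, n, e, s, o)
  "lulugalfen" → prefix "lulu" already present; 6 new (g, a, l, f, e, n)
  "lulukaso" → prefix "lulu" already present; 4 new (k, a, s, o)
  "lulumorrun" → prefix "lulumor" already present; 3 new (r, u, n)
  "ventor" → 6 new (v, e, n, t, o, r)
  "netorkafen" → prefix "netor" already present; 5 new (k, a, f, e, n)
  "luluvi" → prefix "lulu" already present; 2 new (v, i)
  "netormorven" → prefix "netor" already present; 6 new (m, o, r, v, e, n)
  "luludevenven" → prefix "lulud" already present; 7 new (e, v, e, n, v, e, n)
Total nodes = 9 + 6 + 6 + 7 + 4 + 5 + 5 + 3 + 8 + 7 + 6 + 4 + 3 + 6 + 5 + 2 + 6 + 7 = 99

99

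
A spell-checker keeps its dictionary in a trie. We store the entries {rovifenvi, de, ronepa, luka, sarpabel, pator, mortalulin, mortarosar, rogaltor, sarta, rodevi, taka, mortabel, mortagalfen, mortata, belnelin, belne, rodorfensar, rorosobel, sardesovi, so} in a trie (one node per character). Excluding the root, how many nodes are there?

Count nodes per top-level branch (shared prefixes stored once):
  'b'-branch (belne, belnelin): 8 nodes
  'd'-branch (de): 2 nodes
  'l'-branch (luka): 4 nodes
  'm'-branch (mortabel, mortagalfen, mortalulin, mortarosar, mortata): 26 nodes
  'p'-branch (pator): 5 nodes
  'r'-branch (rodevi, rodorfensar, rogaltor, ronepa, rorosobel, rovifenvi): 38 nodes
  's'-branch (sardesovi, sarpabel, sarta, so): 17 nodes
  't'-branch (taka): 4 nodes
Sum: 104

104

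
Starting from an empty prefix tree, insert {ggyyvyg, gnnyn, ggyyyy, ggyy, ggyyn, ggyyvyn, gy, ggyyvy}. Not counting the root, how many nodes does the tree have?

16

Insert word by word; a character creates a node only if that edge doesn't already exist:
  "ggyyvyg" → 7 new (g, g, y, y, v, y, g)
  "gnnyn" → prefix "g" already present; 4 new (n, n, y, n)
  "ggyyyy" → prefix "ggyy" already present; 2 new (y, y)
  "ggyy" → prefix "ggyy" already present; 0 new (none)
  "ggyyn" → prefix "ggyy" already present; 1 new (n)
  "ggyyvyn" → prefix "ggyyvy" already present; 1 new (n)
  "gy" → prefix "g" already present; 1 new (y)
  "ggyyvy" → prefix "ggyyvy" already present; 0 new (none)
Total nodes = 7 + 4 + 2 + 0 + 1 + 1 + 1 + 0 = 16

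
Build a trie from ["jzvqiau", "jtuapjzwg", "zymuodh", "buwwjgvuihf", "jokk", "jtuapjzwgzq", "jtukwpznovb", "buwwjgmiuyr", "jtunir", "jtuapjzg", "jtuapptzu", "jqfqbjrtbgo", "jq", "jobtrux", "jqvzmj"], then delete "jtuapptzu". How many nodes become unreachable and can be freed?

A node on "jtuapptzu"'s path can go only if nothing else ends at it or branches off below it.
The suffix "ptzu" (4 nodes) is used only by "jtuapptzu"; the node for "jtuap" still has the child "j", so pruning stops there.
Nodes removed: 4

4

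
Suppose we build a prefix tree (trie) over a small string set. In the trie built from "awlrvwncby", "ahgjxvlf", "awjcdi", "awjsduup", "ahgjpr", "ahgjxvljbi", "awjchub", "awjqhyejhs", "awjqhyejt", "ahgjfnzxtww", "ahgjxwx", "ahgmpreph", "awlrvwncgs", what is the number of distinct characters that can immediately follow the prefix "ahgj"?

3

Walk "ahgj" from the root, arriving at one node.
Characters that immediately follow "ahgj" among the stored strings: {f, p, x}.
That node has 3 child edges.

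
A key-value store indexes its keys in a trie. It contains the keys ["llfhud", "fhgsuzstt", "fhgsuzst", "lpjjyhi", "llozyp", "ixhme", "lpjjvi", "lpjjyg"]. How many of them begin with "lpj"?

3

Walk to "lpj"; the words in its subtree are exactly those with that prefix.
Words under "lpj": lpjjvi, lpjjyg, lpjjyhi
Count: 3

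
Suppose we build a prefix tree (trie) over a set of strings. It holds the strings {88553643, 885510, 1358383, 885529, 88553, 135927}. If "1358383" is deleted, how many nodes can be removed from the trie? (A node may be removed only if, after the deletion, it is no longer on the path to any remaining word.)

After clearing the end-marker at "1358383", prune upward until reaching a node still needed by another word.
The suffix "8383" (4 nodes) is used only by "1358383"; the node for "135" still has the child "9", so pruning stops there.
Nodes removed: 4

4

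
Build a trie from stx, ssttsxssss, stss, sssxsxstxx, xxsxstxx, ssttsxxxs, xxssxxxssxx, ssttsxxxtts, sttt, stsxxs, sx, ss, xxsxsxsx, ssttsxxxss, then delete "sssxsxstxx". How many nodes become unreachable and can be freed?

After clearing the end-marker at "sssxsxstxx", prune upward until reaching a node still needed by another word.
The suffix "sxsxstxx" (8 nodes) is used only by "sssxsxstxx"; the node for "ss" still has the child "t", so pruning stops there.
Nodes removed: 8

8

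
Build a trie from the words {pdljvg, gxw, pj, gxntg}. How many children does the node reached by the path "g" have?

1

Walk "g" from the root, arriving at one node.
Distinct next characters after "g": x.
That node has 1 child edge.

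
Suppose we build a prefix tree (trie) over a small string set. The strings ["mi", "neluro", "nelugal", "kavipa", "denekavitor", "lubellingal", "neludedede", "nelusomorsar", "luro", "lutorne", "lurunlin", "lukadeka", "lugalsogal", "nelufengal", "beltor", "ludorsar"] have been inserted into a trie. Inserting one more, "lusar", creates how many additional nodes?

3

"lu" is already a path in the trie; the remaining "sar" must be added.
So 5 − 2 = 3 new nodes.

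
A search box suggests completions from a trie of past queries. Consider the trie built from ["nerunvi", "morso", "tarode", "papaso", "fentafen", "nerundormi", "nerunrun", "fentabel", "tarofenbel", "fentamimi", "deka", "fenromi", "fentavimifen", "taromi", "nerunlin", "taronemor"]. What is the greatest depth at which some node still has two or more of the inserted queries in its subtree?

Equivalently: take the maximum, over all pairs, of their longest common prefix length.
"fentabel" and "fentafen" agree on "fenta" (5 characters) before diverging; nothing deeper is shared.
Longest shared-prefix length: 5

5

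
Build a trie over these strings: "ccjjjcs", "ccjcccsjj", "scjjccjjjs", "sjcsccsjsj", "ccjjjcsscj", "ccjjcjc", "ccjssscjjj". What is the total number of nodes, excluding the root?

45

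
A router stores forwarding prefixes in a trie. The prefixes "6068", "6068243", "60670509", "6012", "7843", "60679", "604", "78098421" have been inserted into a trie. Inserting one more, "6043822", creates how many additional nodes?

4

"604" is already a path in the trie; the remaining "3822" must be added.
So 7 − 3 = 4 new nodes.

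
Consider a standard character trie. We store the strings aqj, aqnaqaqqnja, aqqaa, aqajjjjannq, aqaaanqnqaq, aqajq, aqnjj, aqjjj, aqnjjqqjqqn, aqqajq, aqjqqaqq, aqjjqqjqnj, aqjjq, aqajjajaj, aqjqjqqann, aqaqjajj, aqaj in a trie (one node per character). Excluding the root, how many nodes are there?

Count nodes per top-level branch (shared prefixes stored once):
  'a'-branch (aqaaanqnqaq, aqaj, aqajjajaj, aqajjjjannq, aqajq, aqaqjajj, aqj, aqjjj, aqjjq, aqjjqqjqnj, aqjqjqqann, aqjqqaqq, aqnaqaqqnja, aqnjj, aqnjjqqjqqn, aqqaa, aqqajq): 71 nodes
Sum: 71

71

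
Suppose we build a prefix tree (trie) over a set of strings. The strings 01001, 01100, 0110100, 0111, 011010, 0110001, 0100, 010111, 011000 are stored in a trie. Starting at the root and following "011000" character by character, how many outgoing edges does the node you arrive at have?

1

The children of the "011000" node are the distinct next characters among strings starting with "011000".
Distinct next characters after "011000": 1.
That node has 1 child edge.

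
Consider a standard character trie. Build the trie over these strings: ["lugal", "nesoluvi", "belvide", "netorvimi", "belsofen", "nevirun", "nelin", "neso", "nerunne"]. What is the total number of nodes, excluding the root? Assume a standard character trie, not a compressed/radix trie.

Insert word by word; a character creates a node only if that edge doesn't already exist:
  "lugal" → 5 new (l, u, g, a, l)
  "nesoluvi" → 8 new (n, e, s, o, l, u, v, i)
  "belvide" → 7 new (b, e, l, v, i, d, e)
  "netorvimi" → prefix "ne" already present; 7 new (t, o, r, v, i, m, i)
  "belsofen" → prefix "bel" already present; 5 new (s, o, f, e, n)
  "nevirun" → prefix "ne" already present; 5 new (v, i, r, u, n)
  "nelin" → prefix "ne" already present; 3 new (l, i, n)
  "neso" → prefix "neso" already present; 0 new (none)
  "nerunne" → prefix "ne" already present; 5 new (r, u, n, n, e)
Total nodes = 5 + 8 + 7 + 7 + 5 + 5 + 3 + 0 + 5 = 45

45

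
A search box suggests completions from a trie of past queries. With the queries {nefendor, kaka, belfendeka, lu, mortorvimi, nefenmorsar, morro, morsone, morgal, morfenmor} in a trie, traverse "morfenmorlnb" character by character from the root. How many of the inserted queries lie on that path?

Traverse "morfenmorlnb" character by character; count nodes along the way that are marked as word ends.
Prefixes of the query that are stored words: "morfenmor"
Count: 1

1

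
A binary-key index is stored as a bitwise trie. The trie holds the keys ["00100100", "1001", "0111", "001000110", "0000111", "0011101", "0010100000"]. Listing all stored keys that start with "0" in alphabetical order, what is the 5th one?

0011101

Filter for "0…" and sort: "0000111", "001000110", "00100100", "0010100000", "0011101", "0111"
Position 5: 0011101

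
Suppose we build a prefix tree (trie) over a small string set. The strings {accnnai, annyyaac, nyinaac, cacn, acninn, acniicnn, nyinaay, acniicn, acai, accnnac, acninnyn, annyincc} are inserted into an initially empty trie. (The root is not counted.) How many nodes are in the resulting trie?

43

For each word, the new-node count is its length minus the longest prefix already in the trie:
  "accnnai" → 7 new (a, c, c, n, n, a, i)
  "annyyaac" → prefix "a" already present; 7 new (n, n, y, y, a, a, c)
  "nyinaac" → 7 new (n, y, i, n, a, a, c)
  "cacn" → 4 new (c, a, c, n)
  "acninn" → prefix "ac" already present; 4 new (n, i, n, n)
  "acniicnn" → prefix "acni" already present; 4 new (i, c, n, n)
  "nyinaay" → prefix "nyinaa" already present; 1 new (y)
  "acniicn" → prefix "acniicn" already present; 0 new (none)
  "acai" → prefix "ac" already present; 2 new (a, i)
  "accnnac" → prefix "accnna" already present; 1 new (c)
  "acninnyn" → prefix "acninn" already present; 2 new (y, n)
  "annyincc" → prefix "anny" already present; 4 new (i, n, c, c)
Total nodes = 7 + 7 + 7 + 4 + 4 + 4 + 1 + 0 + 2 + 1 + 2 + 4 = 43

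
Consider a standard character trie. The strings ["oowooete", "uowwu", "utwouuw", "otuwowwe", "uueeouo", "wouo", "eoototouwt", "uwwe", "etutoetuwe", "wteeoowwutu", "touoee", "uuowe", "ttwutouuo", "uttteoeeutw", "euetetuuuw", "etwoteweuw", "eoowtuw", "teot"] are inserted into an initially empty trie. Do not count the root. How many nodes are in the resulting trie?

118

Trace insertions, counting only characters that open a new branch:
  "oowooete" → 8 new (o, o, w, o, o, e, t, e)
  "uowwu" → 5 new (u, o, w, w, u)
  "utwouuw" → prefix "u" already present; 6 new (t, w, o, u, u, w)
  "otuwowwe" → prefix "o" already present; 7 new (t, u, w, o, w, w, e)
  "uueeouo" → prefix "u" already present; 6 new (u, e, e, o, u, o)
  "wouo" → 4 new (w, o, u, o)
  "eoototouwt" → 10 new (e, o, o, t, o, t, o, u, w, t)
  "uwwe" → prefix "u" already present; 3 new (w, w, e)
  "etutoetuwe" → prefix "e" already present; 9 new (t, u, t, o, e, t, u, w, e)
  "wteeoowwutu" → prefix "w" already present; 10 new (t, e, e, o, o, w, w, u, t, u)
  "touoee" → 6 new (t, o, u, o, e, e)
  "uuowe" → prefix "uu" already present; 3 new (o, w, e)
  "ttwutouuo" → prefix "t" already present; 8 new (t, w, u, t, o, u, u, o)
  "uttteoeeutw" → prefix "ut" already present; 9 new (t, t, e, o, e, e, u, t, w)
  "euetetuuuw" → prefix "e" already present; 9 new (u, e, t, e, t, u, u, u, w)
  "etwoteweuw" → prefix "et" already present; 8 new (w, o, t, e, w, e, u, w)
  "eoowtuw" → prefix "eoo" already present; 4 new (w, t, u, w)
  "teot" → prefix "t" already present; 3 new (e, o, t)
Total nodes = 8 + 5 + 6 + 7 + 6 + 4 + 10 + 3 + 9 + 10 + 6 + 3 + 8 + 9 + 9 + 8 + 4 + 3 = 118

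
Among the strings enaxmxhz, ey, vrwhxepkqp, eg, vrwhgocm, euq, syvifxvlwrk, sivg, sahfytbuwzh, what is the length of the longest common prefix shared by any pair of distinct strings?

Look for the deepest trie node that still has at least two words in its subtree.
e.g. "vrwhgocm" and "vrwhxepkqp" share the prefix "vrwh" of length 4; no pair shares a longer one.
Longest shared-prefix length: 4

4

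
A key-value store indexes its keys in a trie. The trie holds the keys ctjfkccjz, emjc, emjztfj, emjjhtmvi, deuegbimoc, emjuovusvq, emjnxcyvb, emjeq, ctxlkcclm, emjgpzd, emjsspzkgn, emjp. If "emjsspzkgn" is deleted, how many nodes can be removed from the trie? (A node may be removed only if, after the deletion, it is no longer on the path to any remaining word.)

7

A node on "emjsspzkgn"'s path can go only if nothing else ends at it or branches off below it.
The suffix "sspzkgn" (7 nodes) is used only by "emjsspzkgn"; the node for "emj" still has the child "c", so pruning stops there.
Nodes removed: 7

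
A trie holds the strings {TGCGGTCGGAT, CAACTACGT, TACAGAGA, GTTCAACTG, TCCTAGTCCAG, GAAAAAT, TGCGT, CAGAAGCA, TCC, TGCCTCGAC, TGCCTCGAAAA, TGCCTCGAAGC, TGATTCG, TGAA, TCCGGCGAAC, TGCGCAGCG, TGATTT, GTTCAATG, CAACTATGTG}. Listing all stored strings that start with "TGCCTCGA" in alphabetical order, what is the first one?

Filter for "TGCCTCGA…" and sort: "TGCCTCGAAAA", "TGCCTCGAAGC", "TGCCTCGAC"
The 1st is TGCCTCGAAAA.

TGCCTCGAAAA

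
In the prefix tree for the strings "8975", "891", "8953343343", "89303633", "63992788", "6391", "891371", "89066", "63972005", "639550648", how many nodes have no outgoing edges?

Leaves are exactly the stored words that no other stored word extends.
Those words: "6391", "639550648", "63972005", "63992788", "89066", "891371", "89303633", "8953343343", "8975"
Leaf count: 9

9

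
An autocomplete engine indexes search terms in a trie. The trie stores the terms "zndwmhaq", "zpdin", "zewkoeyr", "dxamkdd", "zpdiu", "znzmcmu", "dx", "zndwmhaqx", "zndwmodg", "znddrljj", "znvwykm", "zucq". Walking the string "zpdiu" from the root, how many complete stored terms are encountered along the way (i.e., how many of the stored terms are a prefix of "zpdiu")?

Traverse "zpdiu" character by character; count nodes along the way that are marked as word ends.
Prefixes of the query that are stored words: "zpdiu"
Count: 1

1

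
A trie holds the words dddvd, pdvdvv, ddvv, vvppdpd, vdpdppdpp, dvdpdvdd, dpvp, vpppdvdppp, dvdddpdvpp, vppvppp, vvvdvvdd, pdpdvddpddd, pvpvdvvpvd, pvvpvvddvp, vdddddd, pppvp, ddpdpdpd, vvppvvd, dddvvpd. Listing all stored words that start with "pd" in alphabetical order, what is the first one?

pdpdvddpddd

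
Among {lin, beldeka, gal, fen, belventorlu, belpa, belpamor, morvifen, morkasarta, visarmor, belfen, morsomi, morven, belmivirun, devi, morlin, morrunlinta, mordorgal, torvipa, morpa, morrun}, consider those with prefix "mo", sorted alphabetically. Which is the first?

Filter for "mo…" and sort: "mordorgal", "morkasarta", "morlin", "morpa", "morrun", "morrunlinta", "morsomi", "morven", "morvifen"
The 1st is mordorgal.

mordorgal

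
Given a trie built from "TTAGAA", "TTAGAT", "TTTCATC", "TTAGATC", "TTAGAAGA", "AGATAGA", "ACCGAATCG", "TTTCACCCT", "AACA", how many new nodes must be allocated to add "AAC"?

0

Every character of "AAC" already lies on an existing path (it is a prefix of some stored word).
No new nodes are needed: 0.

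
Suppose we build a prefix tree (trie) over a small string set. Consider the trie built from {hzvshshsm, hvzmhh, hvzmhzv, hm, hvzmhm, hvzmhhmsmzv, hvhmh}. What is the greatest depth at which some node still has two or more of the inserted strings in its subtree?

6

Look for the deepest trie node that still has at least two words in its subtree.
e.g. "hvzmhh" and "hvzmhhmsmzv" share the prefix "hvzmhh" of length 6; no pair shares a longer one.
Longest shared-prefix length: 6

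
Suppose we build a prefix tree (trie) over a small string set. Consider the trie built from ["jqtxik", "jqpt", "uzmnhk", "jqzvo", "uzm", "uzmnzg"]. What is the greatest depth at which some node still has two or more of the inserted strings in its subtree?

Equivalently: take the maximum, over all pairs, of their longest common prefix length.
"uzmnhk" and "uzmnzg" agree on "uzmn" (4 characters) before diverging; nothing deeper is shared.
Longest shared-prefix length: 4

4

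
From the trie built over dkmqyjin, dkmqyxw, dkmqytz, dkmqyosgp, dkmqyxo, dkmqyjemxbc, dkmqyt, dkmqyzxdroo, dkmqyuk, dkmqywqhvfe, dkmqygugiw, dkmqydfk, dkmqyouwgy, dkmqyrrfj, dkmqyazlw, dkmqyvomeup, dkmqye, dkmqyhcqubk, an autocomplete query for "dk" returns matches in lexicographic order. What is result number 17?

dkmqyxw

Words with prefix "dk", in lexicographic order: "dkmqyazlw", "dkmqydfk", "dkmqye", "dkmqygugiw", "dkmqyhcqubk", "dkmqyjemxbc", "dkmqyjin", "dkmqyosgp", "dkmqyouwgy", "dkmqyrrfj", "dkmqyt", "dkmqytz", "dkmqyuk", "dkmqyvomeup", "dkmqywqhvfe", "dkmqyxo", "dkmqyxw", "dkmqyzxdroo"
Position 17: dkmqyxw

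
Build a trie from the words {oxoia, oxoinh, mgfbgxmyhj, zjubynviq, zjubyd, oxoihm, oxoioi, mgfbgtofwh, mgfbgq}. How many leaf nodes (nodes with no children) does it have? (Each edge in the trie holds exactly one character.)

Leaves are exactly the stored words that no other stored word extends.
Those words: "mgfbgq", "mgfbgtofwh", "mgfbgxmyhj", "oxoia", "oxoihm", "oxoinh", "oxoioi", "zjubyd", "zjubynviq"
Leaf count: 9

9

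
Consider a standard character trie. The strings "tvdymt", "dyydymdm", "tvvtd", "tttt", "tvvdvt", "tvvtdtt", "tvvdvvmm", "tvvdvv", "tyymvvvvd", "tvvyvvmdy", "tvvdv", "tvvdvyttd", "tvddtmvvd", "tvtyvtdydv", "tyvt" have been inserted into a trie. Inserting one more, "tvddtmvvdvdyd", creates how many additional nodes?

4

The longest prefix of "tvddtmvvdvdyd" already in the trie is "tvddtmvvd" (length 9).
New nodes needed: |"tvddtmvvdvdyd"| − 9 = 13 − 9 = 4.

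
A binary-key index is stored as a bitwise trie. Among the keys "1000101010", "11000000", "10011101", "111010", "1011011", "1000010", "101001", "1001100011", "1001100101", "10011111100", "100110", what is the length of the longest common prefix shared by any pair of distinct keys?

7

The deepest shared node is where two words last agree before diverging.
e.g. "1001100011" and "1001100101" share the prefix "1001100" of length 7; no pair shares a longer one.
Longest shared-prefix length: 7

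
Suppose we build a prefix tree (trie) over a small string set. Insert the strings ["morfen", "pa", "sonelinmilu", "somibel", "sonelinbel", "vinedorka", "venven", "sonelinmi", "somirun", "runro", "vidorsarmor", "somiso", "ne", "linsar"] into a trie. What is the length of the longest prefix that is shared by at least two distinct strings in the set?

9

The deepest shared node is where two words last agree before diverging.
e.g. "sonelinmi" and "sonelinmilu" share the prefix "sonelinmi" of length 9; no pair shares a longer one.
Longest shared-prefix length: 9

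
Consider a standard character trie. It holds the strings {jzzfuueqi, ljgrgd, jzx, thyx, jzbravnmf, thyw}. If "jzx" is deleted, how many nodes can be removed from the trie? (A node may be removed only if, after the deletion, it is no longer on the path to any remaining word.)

A node on "jzx"'s path can go only if nothing else ends at it or branches off below it.
The suffix "x" (1 node) is used only by "jzx"; the node for "jz" still has the child "z", so pruning stops there.
Nodes removed: 1

1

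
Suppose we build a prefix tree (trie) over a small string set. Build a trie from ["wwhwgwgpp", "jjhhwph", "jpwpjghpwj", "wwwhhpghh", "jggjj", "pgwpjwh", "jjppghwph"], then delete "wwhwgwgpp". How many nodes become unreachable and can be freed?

7

A node on "wwhwgwgpp"'s path can go only if nothing else ends at it or branches off below it.
The suffix "hwgwgpp" (7 nodes) is used only by "wwhwgwgpp"; the node for "ww" still has the child "w", so pruning stops there.
Nodes removed: 7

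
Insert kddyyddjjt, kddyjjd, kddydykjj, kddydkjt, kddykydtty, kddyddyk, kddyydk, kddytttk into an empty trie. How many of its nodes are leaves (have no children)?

8

Leaves are exactly the stored words that no other stored word extends.
Those words: "kddyddyk", "kddydkjt", "kddydykjj", "kddyjjd", "kddykydtty", "kddytttk", "kddyyddjjt", "kddyydk"
Leaf count: 8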